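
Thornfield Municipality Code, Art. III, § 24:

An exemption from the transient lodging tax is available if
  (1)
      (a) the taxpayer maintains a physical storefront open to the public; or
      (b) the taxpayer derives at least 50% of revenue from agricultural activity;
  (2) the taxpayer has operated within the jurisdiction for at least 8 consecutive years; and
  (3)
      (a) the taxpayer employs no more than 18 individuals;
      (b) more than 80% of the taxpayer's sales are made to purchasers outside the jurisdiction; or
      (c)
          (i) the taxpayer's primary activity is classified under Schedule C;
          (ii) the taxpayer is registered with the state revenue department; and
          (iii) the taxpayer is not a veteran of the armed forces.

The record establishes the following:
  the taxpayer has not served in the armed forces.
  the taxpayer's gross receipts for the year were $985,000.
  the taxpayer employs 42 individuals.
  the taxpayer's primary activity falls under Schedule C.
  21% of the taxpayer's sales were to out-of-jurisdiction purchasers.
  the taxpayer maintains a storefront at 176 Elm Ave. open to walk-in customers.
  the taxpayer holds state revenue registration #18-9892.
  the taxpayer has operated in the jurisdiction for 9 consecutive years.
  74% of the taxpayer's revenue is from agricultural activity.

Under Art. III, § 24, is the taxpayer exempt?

(a) has storefront — met.
(b) ≥50% agricultural — satisfied.
(1) = T OR T = true.
(2) ≥ 8 yrs in jurisdiction — satisfied.
(a) ≤ 18 employees — fails.
(b) >80% out-of-jur. sales — not satisfied.
(i) Schedule C activity — satisfied.
(ii) state-registered — holds.
(iii) not (veteran) — met.
(c): T AND T AND T → true.
So (3) is satisfied (F OR F OR T).
So Overall is satisfied (T AND T AND T).

Yes — exempt.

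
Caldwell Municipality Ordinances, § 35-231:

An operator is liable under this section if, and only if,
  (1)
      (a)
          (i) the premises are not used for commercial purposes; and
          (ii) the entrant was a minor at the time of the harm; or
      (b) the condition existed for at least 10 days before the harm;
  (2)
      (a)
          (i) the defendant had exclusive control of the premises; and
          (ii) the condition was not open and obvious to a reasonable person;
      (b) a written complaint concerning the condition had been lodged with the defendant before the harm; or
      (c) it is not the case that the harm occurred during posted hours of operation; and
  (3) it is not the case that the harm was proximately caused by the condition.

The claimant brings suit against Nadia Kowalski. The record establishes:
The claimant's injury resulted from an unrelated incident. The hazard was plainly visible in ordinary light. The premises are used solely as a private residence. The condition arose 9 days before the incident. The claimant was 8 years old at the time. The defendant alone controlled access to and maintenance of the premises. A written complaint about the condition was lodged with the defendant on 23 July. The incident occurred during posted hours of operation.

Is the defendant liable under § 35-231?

Yes — liable.

(i) not (commercial use) — holds.
(ii) entrant a minor — satisfied.
(a) = T AND T = true.
(b) condition ≥10 days old — fails.
(1) = T OR F = true.
(i) exclusive control — met.
(ii) not open/obvious — fails.
(a) = T AND F = false.
(b) complaint lodged — met.
(c) not (during posted hours) — fails.
(2): F OR T OR F → true.
(3) not (proximate cause) — satisfied.
Overall = T AND T AND T = true.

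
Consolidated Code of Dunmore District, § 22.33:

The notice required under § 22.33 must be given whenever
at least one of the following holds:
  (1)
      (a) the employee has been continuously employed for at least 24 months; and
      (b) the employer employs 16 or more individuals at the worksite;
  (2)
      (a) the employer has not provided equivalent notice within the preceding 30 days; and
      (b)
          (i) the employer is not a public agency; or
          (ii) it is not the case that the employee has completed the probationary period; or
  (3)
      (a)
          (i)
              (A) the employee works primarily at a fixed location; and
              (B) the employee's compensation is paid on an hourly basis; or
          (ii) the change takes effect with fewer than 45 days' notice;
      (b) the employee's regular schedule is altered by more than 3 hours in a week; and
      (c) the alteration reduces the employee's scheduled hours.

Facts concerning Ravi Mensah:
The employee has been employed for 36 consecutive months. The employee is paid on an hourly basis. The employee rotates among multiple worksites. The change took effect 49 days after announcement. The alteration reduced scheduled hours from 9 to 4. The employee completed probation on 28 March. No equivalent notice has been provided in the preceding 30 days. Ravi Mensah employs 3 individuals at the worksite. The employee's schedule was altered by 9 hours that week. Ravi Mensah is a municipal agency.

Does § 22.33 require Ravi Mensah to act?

No — not required.

(a) tenure ≥ 24 mo. — satisfied.
(b) ≥ 16 at site — fails.
(1) = T AND F = false.
(a) no recent notice — holds.
(i) not (public agency) — not satisfied.
(ii) not (past probation) — not satisfied.
(b): F OR F → false.
(2) = T AND F = false.
(A) fixed location — not met.
(B) hourly-paid — satisfied.
(i): F AND T → false.
(ii) < 45 days' notice — not met.
(a): F OR F → false.
(b) schedule shift > 3h — met.
(c) hours reduced — holds.
(3): F AND T AND T → false.
So Overall is not satisfied (F OR F OR F).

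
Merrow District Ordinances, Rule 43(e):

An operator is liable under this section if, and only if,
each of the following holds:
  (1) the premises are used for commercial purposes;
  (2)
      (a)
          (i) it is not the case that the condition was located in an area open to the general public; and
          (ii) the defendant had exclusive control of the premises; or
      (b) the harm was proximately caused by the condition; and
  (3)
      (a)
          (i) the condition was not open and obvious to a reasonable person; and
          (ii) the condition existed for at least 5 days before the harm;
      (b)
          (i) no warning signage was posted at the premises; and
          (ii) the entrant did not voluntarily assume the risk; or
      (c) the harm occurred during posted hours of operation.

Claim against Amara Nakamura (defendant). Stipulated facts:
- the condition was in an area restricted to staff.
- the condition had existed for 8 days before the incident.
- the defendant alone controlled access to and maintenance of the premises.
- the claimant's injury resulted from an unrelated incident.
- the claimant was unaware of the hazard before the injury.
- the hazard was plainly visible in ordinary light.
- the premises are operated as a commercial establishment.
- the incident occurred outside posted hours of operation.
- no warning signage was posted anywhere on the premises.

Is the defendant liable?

(1) commercial use — satisfied.
(i) not (public area) — holds.
(ii) exclusive control — holds.
(a): T AND T → true.
(b) proximate cause — not met.
So (2) is satisfied (T OR F).
(i) not open/obvious — not satisfied.
(ii) condition ≥5 days old — satisfied.
So (a) is not satisfied (F AND T).
(i) no signage posted — satisfied.
(ii) no assumed risk — met.
(b): T AND T → true.
(c) during posted hours — fails.
(3) = F OR T OR F = true.
Overall: T AND T AND T → true.

Yes — liable.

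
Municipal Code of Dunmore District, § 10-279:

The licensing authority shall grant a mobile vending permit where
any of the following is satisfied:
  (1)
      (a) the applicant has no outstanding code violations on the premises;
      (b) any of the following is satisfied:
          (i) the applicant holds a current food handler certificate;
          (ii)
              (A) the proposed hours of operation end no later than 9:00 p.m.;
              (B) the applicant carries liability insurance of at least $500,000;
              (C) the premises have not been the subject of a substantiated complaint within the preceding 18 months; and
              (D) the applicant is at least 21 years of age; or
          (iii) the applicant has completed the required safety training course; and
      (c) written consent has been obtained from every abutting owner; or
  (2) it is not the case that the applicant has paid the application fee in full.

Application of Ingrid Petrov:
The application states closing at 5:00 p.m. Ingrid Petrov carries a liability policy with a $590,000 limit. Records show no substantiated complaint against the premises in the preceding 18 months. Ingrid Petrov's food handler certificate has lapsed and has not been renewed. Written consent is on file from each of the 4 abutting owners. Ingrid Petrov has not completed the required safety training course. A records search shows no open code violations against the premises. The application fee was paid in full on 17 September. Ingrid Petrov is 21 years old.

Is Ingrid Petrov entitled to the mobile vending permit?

(a) no code violations — satisfied.
(i) food handler cert. — not met.
(A) closes by 9 p.m. — met.
(B) insurance ≥ $500,000 — met.
(C) no complaint in 18 mo. — holds.
(D) age ≥ 21 — met.
So (ii) is satisfied (T AND T AND T AND T).
(iii) safety training — not met.
(b): F OR T OR F → true.
(c) all abutters consent — met.
So (1) is satisfied (T AND T AND T).
(2) not (fee paid) — fails.
So Overall is satisfied (T OR F).

Yes — granted.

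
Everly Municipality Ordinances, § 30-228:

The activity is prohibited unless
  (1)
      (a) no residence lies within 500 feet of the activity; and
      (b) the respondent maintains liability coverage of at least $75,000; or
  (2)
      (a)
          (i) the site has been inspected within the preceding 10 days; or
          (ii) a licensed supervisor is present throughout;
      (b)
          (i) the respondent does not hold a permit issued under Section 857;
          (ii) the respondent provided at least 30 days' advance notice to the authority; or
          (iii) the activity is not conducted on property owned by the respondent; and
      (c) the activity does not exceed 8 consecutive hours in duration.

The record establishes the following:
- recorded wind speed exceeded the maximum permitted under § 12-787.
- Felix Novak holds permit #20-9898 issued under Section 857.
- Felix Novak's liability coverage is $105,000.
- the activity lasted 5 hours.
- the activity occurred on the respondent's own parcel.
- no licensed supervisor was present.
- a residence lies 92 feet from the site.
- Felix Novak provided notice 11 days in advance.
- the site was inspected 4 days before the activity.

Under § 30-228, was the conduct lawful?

(a) no residence in 500 ft — not satisfied.
(b) coverage ≥ $75,000 — satisfied.
(1) = F AND T = false.
(i) site inspected — holds.
(ii) supervisor present — not satisfied.
(a): T OR F → true.
(i) not (holds permit) — fails.
(ii) ≥30 days' notice — fails.
(iii) not (own property) — fails.
(b) = F OR F OR F = false.
(c) ≤ 8 hrs duration — holds.
(2): T AND F AND T → false.
So Overall is not satisfied (F OR F).

No — unlawful.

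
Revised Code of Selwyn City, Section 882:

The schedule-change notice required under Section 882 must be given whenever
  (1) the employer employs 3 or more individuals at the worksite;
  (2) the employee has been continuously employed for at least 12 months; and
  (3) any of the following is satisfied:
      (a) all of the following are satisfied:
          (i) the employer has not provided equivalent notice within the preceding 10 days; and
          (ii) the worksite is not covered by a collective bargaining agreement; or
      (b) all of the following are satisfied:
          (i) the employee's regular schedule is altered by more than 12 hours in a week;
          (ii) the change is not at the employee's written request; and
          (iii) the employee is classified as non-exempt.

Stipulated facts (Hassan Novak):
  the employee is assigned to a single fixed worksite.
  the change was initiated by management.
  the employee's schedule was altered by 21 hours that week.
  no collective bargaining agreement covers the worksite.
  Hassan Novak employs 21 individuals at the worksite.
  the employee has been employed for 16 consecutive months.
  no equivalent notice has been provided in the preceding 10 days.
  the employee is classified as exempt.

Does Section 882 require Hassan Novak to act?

(1) ≥ 3 at site — satisfied.
(2) tenure ≥ 12 mo. — holds.
(i) no recent notice — met.
(ii) no CBA — met.
(a) = T AND T = true.
(i) schedule shift > 12h — satisfied.
(ii) not employee-requested — holds.
(iii) non-exempt — not met.
So (b) is not satisfied (T AND T AND F).
(3) = T OR F = true.
So Overall is satisfied (T AND T AND T).

Yes — required.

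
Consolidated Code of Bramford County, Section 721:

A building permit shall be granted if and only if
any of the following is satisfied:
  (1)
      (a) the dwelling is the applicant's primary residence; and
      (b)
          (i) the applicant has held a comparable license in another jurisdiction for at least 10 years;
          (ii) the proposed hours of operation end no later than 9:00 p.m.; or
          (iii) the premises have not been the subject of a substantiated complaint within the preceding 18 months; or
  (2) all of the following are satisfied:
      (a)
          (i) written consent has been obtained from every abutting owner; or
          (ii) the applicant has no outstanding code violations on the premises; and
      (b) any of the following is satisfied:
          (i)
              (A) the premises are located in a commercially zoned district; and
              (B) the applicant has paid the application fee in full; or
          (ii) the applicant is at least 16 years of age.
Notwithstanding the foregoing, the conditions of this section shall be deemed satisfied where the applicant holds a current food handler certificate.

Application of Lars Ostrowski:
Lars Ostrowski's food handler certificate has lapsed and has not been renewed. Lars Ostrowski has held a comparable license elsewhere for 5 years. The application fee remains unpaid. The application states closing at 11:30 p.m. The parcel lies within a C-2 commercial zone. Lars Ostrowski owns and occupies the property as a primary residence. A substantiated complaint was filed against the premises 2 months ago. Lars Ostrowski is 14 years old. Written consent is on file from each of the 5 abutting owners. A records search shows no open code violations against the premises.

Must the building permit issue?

(a) primary residence — holds.
(i) prior license ≥ 10 yr — not met.
(ii) closes by 9 p.m. — not satisfied.
(iii) no complaint in 18 mo. — not satisfied.
(b): F OR F OR F → false.
(1): T AND F → false.
(i) all abutters consent — holds.
(ii) no code violations — holds.
So (a) is satisfied (T OR T).
(A) commercially zoned — satisfied.
(B) fee paid — not met.
(i): T AND F → false.
(ii) age ≥ 16 — not met.
(b): F OR F → false.
(2) = T AND F = false.
So Overall is not satisfied (F OR F).
Exception (food handler cert.) — not satisfied.
Result: main false OR exception false → false.

No — denied.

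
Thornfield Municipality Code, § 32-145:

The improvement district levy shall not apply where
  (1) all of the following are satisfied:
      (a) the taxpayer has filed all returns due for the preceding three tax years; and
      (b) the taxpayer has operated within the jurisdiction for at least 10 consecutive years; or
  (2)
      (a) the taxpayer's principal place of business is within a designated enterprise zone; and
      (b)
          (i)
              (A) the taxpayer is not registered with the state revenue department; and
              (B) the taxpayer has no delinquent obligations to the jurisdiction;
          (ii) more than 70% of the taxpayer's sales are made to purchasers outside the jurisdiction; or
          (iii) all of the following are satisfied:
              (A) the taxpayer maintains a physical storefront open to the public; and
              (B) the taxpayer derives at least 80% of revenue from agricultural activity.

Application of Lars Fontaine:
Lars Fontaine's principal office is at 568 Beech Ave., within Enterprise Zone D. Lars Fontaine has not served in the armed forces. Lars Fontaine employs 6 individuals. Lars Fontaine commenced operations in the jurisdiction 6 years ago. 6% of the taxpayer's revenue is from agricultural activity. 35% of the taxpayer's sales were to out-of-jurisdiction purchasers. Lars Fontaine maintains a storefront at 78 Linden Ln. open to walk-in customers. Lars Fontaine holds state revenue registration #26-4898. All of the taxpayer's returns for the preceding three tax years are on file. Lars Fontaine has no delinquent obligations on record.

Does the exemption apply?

(a) returns current — holds.
(b) ≥ 10 yrs in jurisdiction — not satisfied.
(1): T AND F → false.
(a) in enterprise zone — holds.
(A) not (state-registered) — fails.
(B) no delinquency — holds.
So (i) is not satisfied (F AND T).
(ii) >70% out-of-jur. sales — fails.
(A) has storefront — holds.
(B) ≥80% agricultural — not satisfied.
So (iii) is not satisfied (T AND F).
(b) = F OR F OR F = false.
So (2) is not satisfied (T AND F).
Overall: F OR F → false.

No — not exempt.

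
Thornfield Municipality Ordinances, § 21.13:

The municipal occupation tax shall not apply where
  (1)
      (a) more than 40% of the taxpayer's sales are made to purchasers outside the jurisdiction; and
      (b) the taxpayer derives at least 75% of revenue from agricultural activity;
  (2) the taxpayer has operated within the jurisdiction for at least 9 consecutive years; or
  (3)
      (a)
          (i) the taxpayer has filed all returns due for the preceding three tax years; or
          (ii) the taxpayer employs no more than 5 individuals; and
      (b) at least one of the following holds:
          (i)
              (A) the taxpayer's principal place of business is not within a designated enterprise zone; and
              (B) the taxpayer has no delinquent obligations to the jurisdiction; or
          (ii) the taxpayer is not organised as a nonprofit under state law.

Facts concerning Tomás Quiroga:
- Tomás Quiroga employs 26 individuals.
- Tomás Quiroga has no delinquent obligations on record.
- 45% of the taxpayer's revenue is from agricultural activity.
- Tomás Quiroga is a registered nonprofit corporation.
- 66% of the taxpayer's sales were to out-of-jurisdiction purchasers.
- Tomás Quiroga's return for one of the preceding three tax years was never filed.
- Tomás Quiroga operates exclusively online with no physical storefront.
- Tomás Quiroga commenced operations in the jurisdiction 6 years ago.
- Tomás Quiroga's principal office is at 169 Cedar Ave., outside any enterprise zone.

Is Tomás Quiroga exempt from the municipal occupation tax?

(a) >40% out-of-jur. sales — met.
(b) ≥75% agricultural — not met.
So (1) is not satisfied (T AND F).
(2) ≥ 9 yrs in jurisdiction — not met.
(i) returns current — fails.
(ii) ≤ 5 employees — not satisfied.
So (a) is not satisfied (F OR F).
(A) not (in enterprise zone) — satisfied.
(B) no delinquency — satisfied.
(i) = T AND T = true.
(ii) not (nonprofit) — fails.
So (b) is satisfied (T OR F).
So (3) is not satisfied (F AND T).
Overall: F OR F OR F → false.

No — not exempt.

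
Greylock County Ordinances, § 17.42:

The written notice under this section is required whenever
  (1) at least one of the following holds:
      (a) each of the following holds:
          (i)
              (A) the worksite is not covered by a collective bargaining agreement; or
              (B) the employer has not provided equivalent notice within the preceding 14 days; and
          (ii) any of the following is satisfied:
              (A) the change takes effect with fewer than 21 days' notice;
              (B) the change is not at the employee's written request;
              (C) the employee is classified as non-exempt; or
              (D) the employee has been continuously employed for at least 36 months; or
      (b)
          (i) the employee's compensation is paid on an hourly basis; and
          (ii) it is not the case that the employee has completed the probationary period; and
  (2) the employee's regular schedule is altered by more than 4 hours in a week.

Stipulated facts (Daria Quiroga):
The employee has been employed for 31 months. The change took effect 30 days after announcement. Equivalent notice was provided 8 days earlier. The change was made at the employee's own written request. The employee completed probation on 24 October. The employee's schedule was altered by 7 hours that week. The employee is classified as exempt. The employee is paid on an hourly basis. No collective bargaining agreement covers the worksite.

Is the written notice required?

No — not required.

(A) no CBA — met.
(B) no recent notice — not met.
(i) = T OR F = true.
(A) < 21 days' notice — not satisfied.
(B) not employee-requested — fails.
(C) non-exempt — fails.
(D) tenure ≥ 36 mo. — fails.
(ii) = F OR F OR F OR F = false.
So (a) is not satisfied (T AND F).
(i) hourly-paid — satisfied.
(ii) not (past probation) — not met.
(b) = T AND F = false.
(1): F OR F → false.
(2) schedule shift > 4h — met.
Overall: F AND T → false.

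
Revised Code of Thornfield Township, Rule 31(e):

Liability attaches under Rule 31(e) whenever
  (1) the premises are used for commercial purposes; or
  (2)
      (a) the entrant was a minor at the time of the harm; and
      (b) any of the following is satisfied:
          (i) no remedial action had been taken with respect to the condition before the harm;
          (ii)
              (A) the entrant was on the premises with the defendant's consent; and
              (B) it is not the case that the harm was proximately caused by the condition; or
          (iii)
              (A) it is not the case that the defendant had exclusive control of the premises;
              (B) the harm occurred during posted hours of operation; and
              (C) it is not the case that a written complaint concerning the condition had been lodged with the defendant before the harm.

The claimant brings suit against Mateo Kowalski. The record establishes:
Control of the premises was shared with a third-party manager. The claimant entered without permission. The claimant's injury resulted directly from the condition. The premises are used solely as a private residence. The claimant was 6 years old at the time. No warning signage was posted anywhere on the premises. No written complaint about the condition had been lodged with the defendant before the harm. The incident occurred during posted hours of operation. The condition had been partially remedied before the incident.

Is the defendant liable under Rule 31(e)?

Yes — liable.

(1) commercial use — fails.
(a) entrant a minor — met.
(i) no remedial action — fails.
(A) consent to enter — not met.
(B) not (proximate cause) — not met.
(ii) = F AND F = false.
(A) not (exclusive control) — met.
(B) during posted hours — met.
(C) not (complaint lodged) — satisfied.
(iii) = T AND T AND T = true.
(b) = F OR F OR T = true.
So (2) is satisfied (T AND T).
Overall: F OR T → true.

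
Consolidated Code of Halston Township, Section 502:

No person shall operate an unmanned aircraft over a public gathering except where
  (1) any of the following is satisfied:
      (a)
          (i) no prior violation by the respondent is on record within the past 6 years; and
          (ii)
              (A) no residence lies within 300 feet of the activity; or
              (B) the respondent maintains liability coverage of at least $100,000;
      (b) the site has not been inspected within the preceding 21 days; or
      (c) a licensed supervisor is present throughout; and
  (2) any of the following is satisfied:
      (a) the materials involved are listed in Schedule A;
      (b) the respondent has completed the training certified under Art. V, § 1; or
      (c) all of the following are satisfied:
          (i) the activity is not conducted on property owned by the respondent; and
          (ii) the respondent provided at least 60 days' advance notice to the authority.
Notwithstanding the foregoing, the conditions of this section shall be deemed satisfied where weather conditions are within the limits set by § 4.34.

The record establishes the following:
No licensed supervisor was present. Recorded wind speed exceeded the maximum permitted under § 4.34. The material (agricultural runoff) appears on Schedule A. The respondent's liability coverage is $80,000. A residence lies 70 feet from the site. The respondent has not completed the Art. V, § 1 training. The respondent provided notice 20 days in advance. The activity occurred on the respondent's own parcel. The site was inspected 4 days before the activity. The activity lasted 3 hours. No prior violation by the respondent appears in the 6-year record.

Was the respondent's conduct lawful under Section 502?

(i) no prior violation — met.
(A) no residence in 300 ft — fails.
(B) coverage ≥ $100,000 — not met.
So (ii) is not satisfied (F OR F).
(a): T AND F → false.
(b) not (site inspected) — not met.
(c) supervisor present — not satisfied.
(1) = F OR F OR F = false.
(a) Schedule A material — met.
(b) training certified — not satisfied.
(i) not (own property) — not satisfied.
(ii) ≥60 days' notice — fails.
(c) = F AND F = false.
(2) = T OR F OR F = true.
So Overall is not satisfied (F AND T).
Exception (weather ok) — not satisfied.
Result: main false OR exception false → false.

No — unlawful.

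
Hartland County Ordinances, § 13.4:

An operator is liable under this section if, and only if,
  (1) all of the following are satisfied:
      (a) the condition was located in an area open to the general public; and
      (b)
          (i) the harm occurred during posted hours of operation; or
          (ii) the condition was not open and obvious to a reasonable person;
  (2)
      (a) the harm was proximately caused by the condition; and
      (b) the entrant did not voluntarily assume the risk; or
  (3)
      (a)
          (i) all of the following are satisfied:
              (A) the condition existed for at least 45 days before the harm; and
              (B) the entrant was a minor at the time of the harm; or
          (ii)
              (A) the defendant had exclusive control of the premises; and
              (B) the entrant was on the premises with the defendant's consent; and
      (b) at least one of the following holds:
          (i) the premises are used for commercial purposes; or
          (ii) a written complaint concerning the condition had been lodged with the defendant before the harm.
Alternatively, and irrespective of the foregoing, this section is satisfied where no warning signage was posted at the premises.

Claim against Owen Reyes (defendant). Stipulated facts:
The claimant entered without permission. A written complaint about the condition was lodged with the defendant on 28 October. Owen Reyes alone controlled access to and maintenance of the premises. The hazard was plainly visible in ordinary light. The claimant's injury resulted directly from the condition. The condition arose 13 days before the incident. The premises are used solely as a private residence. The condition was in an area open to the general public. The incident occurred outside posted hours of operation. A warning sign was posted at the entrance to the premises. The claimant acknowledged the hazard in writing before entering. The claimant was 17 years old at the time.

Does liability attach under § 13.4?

No — not liable.

(a) public area — satisfied.
(i) during posted hours — not met.
(ii) not open/obvious — fails.
(b): F OR F → false.
(1): T AND F → false.
(a) proximate cause — satisfied.
(b) no assumed risk — not satisfied.
(2) = T AND F = false.
(A) condition ≥45 days old — fails.
(B) entrant a minor — satisfied.
(i): F AND T → false.
(A) exclusive control — holds.
(B) consent to enter — not satisfied.
So (ii) is not satisfied (T AND F).
(a) = F OR F = false.
(i) commercial use — not satisfied.
(ii) complaint lodged — holds.
(b): F OR T → true.
(3) = F AND T = false.
Overall: F OR F OR F → false.
Exception (no signage posted) — not satisfied.
Result: main false OR exception false → false.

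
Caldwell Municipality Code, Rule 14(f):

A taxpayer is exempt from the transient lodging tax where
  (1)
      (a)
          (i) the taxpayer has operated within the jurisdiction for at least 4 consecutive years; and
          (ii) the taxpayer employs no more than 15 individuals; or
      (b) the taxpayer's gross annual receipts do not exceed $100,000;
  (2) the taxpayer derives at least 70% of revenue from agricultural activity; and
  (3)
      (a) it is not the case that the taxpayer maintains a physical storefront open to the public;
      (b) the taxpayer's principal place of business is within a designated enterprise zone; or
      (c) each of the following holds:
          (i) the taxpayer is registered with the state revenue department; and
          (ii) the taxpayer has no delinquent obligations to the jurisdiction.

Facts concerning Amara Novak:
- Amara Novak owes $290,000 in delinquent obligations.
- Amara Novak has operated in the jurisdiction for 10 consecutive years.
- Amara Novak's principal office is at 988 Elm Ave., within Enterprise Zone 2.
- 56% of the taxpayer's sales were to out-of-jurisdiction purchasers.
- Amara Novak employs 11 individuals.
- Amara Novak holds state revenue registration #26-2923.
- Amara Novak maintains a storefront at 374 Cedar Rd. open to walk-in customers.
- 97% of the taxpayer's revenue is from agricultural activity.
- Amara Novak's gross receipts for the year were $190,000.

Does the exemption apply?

Yes — exempt.

(i) ≥ 4 yrs in jurisdiction — holds.
(ii) ≤ 15 employees — met.
(a) = T AND T = true.
(b) receipts ≤ $100,000 — fails.
So (1) is satisfied (T OR F).
(2) ≥70% agricultural — holds.
(a) not (has storefront) — not met.
(b) in enterprise zone — met.
(i) state-registered — holds.
(ii) no delinquency — not met.
(c) = T AND F = false.
So (3) is satisfied (F OR T OR F).
So Overall is satisfied (T AND T AND T).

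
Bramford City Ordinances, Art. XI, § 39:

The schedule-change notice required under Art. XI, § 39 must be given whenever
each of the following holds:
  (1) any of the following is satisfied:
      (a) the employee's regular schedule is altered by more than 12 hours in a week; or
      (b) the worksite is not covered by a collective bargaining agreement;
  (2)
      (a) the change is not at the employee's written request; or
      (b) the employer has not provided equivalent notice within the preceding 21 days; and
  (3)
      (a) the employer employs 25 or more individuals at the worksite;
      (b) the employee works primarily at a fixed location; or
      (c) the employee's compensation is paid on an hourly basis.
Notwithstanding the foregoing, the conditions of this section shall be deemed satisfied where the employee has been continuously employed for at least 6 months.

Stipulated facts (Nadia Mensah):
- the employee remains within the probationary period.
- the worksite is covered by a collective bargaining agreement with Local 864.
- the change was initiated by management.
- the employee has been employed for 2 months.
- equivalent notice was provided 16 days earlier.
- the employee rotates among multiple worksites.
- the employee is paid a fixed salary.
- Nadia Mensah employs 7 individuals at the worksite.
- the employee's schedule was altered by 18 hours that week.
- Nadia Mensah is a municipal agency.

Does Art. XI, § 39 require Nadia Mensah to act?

No — not required.

(a) schedule shift > 12h — satisfied.
(b) no CBA — fails.
(1) = T OR F = true.
(a) not employee-requested — met.
(b) no recent notice — not met.
(2) = T OR F = true.
(a) ≥ 25 at site — not satisfied.
(b) fixed location — not met.
(c) hourly-paid — fails.
So (3) is not satisfied (F OR F OR F).
Overall = T AND T AND F = false.
Exception (tenure ≥ 6 mo.) — not satisfied.
Result: main false OR exception false → false.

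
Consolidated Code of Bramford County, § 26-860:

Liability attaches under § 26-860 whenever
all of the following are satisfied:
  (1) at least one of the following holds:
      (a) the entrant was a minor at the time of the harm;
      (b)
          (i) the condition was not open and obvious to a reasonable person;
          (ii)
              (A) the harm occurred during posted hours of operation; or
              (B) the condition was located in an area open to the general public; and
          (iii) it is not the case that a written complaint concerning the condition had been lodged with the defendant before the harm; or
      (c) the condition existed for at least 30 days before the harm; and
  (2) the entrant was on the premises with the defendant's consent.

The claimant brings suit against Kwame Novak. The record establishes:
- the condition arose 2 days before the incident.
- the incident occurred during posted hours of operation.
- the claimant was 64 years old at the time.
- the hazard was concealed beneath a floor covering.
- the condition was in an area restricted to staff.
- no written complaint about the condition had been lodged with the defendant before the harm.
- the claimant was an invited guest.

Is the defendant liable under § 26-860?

(a) entrant a minor — not satisfied.
(i) not open/obvious — holds.
(A) during posted hours — holds.
(B) public area — fails.
(ii): T OR F → true.
(iii) not (complaint lodged) — holds.
(b) = T AND T AND T = true.
(c) condition ≥30 days old — not met.
So (1) is satisfied (F OR T OR F).
(2) consent to enter — met.
So Overall is satisfied (T AND T).

Yes — liable.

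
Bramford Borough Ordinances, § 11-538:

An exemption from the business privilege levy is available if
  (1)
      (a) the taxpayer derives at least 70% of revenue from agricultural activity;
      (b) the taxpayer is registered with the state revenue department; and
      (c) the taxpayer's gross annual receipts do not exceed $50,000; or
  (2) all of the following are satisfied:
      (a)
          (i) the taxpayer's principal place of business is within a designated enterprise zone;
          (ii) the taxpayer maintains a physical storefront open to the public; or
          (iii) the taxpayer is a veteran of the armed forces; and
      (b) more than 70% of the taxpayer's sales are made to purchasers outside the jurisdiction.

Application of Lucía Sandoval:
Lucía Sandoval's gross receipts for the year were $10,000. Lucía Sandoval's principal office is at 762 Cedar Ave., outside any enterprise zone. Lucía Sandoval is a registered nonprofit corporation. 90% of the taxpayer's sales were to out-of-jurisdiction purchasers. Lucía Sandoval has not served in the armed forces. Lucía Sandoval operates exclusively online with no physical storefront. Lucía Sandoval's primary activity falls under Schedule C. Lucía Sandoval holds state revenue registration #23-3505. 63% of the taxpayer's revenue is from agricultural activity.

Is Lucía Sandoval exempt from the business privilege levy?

No — not exempt.

(a) ≥70% agricultural — not met.
(b) state-registered — holds.
(c) receipts ≤ $50,000 — holds.
(1) = F AND T AND T = false.
(i) in enterprise zone — not met.
(ii) has storefront — fails.
(iii) veteran — fails.
(a) = F OR F OR F = false.
(b) >70% out-of-jur. sales — met.
So (2) is not satisfied (F AND T).
Overall: F OR F → false.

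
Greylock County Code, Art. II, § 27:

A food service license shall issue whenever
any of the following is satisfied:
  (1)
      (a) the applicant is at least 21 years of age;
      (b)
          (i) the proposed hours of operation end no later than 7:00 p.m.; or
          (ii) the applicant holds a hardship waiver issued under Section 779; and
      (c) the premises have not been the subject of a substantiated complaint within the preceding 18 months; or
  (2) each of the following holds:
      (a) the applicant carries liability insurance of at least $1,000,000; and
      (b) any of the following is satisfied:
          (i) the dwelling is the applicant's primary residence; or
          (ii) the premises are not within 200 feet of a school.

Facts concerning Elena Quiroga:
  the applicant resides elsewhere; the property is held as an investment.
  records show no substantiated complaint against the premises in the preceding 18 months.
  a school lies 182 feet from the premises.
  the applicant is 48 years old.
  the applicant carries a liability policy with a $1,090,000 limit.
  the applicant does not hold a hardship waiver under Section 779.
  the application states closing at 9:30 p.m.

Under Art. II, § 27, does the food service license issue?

(a) age ≥ 21 — satisfied.
(i) closes by 7 p.m. — fails.
(ii) hardship waiver — not met.
(b): F OR F → false.
(c) no complaint in 18 mo. — holds.
(1): T AND F AND T → false.
(a) insurance ≥ $1,000,000 — met.
(i) primary residence — fails.
(ii) ≥200 ft from school — fails.
So (b) is not satisfied (F OR F).
So (2) is not satisfied (T AND F).
Overall: F OR F → false.

No — denied.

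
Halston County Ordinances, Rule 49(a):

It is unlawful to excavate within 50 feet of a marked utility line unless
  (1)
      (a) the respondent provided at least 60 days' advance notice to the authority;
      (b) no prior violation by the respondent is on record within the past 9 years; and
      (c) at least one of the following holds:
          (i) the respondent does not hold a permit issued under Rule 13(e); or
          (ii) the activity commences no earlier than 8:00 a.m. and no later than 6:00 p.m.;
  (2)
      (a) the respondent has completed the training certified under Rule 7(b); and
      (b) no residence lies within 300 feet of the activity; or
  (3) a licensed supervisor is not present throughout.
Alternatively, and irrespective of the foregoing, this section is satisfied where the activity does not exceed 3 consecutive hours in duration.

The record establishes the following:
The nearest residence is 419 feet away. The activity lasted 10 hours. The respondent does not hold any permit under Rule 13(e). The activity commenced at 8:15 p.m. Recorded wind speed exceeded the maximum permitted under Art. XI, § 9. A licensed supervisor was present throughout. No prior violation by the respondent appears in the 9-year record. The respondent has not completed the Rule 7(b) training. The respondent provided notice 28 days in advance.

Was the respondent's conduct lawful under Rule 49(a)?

No — unlawful.

(a) ≥60 days' notice — not satisfied.
(b) no prior violation — satisfied.
(i) not (holds permit) — holds.
(ii) start within hours — not satisfied.
(c) = T OR F = true.
(1) = F AND T AND T = false.
(a) training certified — not satisfied.
(b) no residence in 300 ft — met.
(2): F AND T → false.
(3) not (supervisor present) — not satisfied.
So Overall is not satisfied (F OR F OR F).
Exception (≤ 3 hrs duration) — not satisfied.
Result: main false OR exception false → false.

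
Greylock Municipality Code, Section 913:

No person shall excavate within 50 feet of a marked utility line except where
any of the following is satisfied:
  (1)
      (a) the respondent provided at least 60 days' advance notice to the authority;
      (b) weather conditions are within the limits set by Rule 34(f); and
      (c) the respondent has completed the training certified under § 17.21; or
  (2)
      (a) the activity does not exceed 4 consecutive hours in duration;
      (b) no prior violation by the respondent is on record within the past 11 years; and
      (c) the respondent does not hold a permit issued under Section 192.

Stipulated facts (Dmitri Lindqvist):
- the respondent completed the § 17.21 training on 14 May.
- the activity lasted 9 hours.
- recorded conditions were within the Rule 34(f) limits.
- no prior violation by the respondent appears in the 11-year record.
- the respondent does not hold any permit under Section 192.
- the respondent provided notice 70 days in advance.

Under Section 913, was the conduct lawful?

Yes — lawful.

(a) ≥60 days' notice — met.
(b) weather ok — met.
(c) training certified — holds.
So (1) is satisfied (T AND T AND T).
(a) ≤ 4 hrs duration — not met.
(b) no prior violation — satisfied.
(c) not (holds permit) — satisfied.
(2) = F AND T AND T = false.
Overall: T OR F → true.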